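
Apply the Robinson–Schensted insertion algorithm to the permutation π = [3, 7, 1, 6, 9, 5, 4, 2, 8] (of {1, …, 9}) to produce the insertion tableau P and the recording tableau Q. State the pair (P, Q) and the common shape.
P = [1, 2, 8] / [3, 4, 9] / [5] / [6] / [7];  Q = [1, 2, 5] / [3, 4, 9] / [6] / [7] / [8];  common shape = (3, 3, 1, 1, 1)

Row-insert the values π_1, π_2, … into P one at a time, bumping the leftmost entry strictly greater than the inserted value down to the next row. The recording tableau Q records, in position (i, j), the step at which that cell was added to P.
  Insert 3 (step 1): P = [3];  Q = [1]
  Insert 7 (step 2): P = [3, 7];  Q = [1, 2]
  Insert 1 (step 3): P = [1, 7] / [3];  Q = [1, 2] / [3]
  Insert 6 (step 4): P = [1, 6] / [3, 7];  Q = [1, 2] / [3, 4]
  Insert 9 (step 5): P = [1, 6, 9] / [3, 7];  Q = [1, 2, 5] / [3, 4]
  Insert 5 (step 6): P = [1, 5, 9] / [3, 6] / [7];  Q = [1, 2, 5] / [3, 4] / [6]
  Insert 4 (step 7): P = [1, 4, 9] / [3, 5] / [6] / [7];  Q = [1, 2, 5] / [3, 4] / [6] / [7]
  Insert 2 (step 8): P = [1, 2, 9] / [3, 4] / [5] / [6] / [7];  Q = [1, 2, 5] / [3, 4] / [6] / [7] / [8]
  Insert 8 (step 9): P = [1, 2, 8] / [3, 4, 9] / [5] / [6] / [7];  Q = [1, 2, 5] / [3, 4, 9] / [6] / [7] / [8]
Final shape: (3, 3, 1, 1, 1).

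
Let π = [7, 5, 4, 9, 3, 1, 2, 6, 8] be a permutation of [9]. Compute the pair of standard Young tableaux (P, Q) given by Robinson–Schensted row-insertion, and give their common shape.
P = [1, 2, 6, 8] / [3, 9] / [4] / [5] / [7];  Q = [1, 4, 8, 9] / [2, 7] / [3] / [5] / [6];  common shape = (4, 2, 1, 1, 1)

Row-insert the values π_1, π_2, … into P one at a time, bumping the leftmost entry strictly greater than the inserted value down to the next row. The recording tableau Q records, in position (i, j), the step at which that cell was added to P.
  Insert 7 (step 1): P = [7];  Q = [1]
  Insert 5 (step 2): P = [5] / [7];  Q = [1] / [2]
  Insert 4 (step 3): P = [4] / [5] / [7];  Q = [1] / [2] / [3]
  Insert 9 (step 4): P = [4, 9] / [5] / [7];  Q = [1, 4] / [2] / [3]
  Insert 3 (step 5): P = [3, 9] / [4] / [5] / [7];  Q = [1, 4] / [2] / [3] / [5]
  Insert 1 (step 6): P = [1, 9] / [3] / [4] / [5] / [7];  Q = [1, 4] / [2] / [3] / [5] / [6]
  Insert 2 (step 7): P = [1, 2] / [3, 9] / [4] / [5] / [7];  Q = [1, 4] / [2, 7] / [3] / [5] / [6]
  Insert 6 (step 8): P = [1, 2, 6] / [3, 9] / [4] / [5] / [7];  Q = [1, 4, 8] / [2, 7] / [3] / [5] / [6]
  Insert 8 (step 9): P = [1, 2, 6, 8] / [3, 9] / [4] / [5] / [7];  Q = [1, 4, 8, 9] / [2, 7] / [3] / [5] / [6]
Final shape: (4, 2, 1, 1, 1).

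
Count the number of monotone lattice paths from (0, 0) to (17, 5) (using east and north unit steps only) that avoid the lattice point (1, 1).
Number of paths = 16644

Total paths from (0, 0) to (17, 5): C(22, 17) = 26334. Paths through (1, 1): (paths (0, 0) → (1, 1)) × (paths (1, 1) → (17, 5)) = C(2, 1) · C(20, 16) = 2 · 4845 = 9690. Avoidance count = 26334 − 9690 = 16644.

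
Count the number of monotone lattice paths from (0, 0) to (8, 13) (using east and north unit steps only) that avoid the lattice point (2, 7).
Number of paths = 170226

Total paths from (0, 0) to (8, 13): C(21, 8) = 203490. Paths through (2, 7): (paths (0, 0) → (2, 7)) × (paths (2, 7) → (8, 13)) = C(9, 2) · C(12, 6) = 36 · 924 = 33264. Avoidance count = 203490 − 33264 = 170226.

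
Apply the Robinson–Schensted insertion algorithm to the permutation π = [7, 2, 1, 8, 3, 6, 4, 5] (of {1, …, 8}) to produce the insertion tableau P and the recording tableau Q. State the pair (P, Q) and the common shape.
P = [1, 3, 4, 5] / [2, 6] / [7, 8];  Q = [1, 4, 6, 8] / [2, 5] / [3, 7];  common shape = (4, 2, 2)

Row-insert the values π_1, π_2, … into P one at a time, bumping the leftmost entry strictly greater than the inserted value down to the next row. The recording tableau Q records, in position (i, j), the step at which that cell was added to P.
  Insert 7 (step 1): P = [7];  Q = [1]
  Insert 2 (step 2): P = [2] / [7];  Q = [1] / [2]
  Insert 1 (step 3): P = [1] / [2] / [7];  Q = [1] / [2] / [3]
  Insert 8 (step 4): P = [1, 8] / [2] / [7];  Q = [1, 4] / [2] / [3]
  Insert 3 (step 5): P = [1, 3] / [2, 8] / [7];  Q = [1, 4] / [2, 5] / [3]
  Insert 6 (step 6): P = [1, 3, 6] / [2, 8] / [7];  Q = [1, 4, 6] / [2, 5] / [3]
  Insert 4 (step 7): P = [1, 3, 4] / [2, 6] / [7, 8];  Q = [1, 4, 6] / [2, 5] / [3, 7]
  Insert 5 (step 8): P = [1, 3, 4, 5] / [2, 6] / [7, 8];  Q = [1, 4, 6, 8] / [2, 5] / [3, 7]
Final shape: (4, 2, 2).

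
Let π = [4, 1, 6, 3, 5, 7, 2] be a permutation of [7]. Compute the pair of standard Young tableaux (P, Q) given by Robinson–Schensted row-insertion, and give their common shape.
P = [1, 2, 5, 7] / [3, 6] / [4];  Q = [1, 3, 5, 6] / [2, 4] / [7];  common shape = (4, 2, 1)

Row-insert the values π_1, π_2, … into P one at a time, bumping the leftmost entry strictly greater than the inserted value down to the next row. The recording tableau Q records, in position (i, j), the step at which that cell was added to P.
  Insert 4 (step 1): P = [4];  Q = [1]
  Insert 1 (step 2): P = [1] / [4];  Q = [1] / [2]
  Insert 6 (step 3): P = [1, 6] / [4];  Q = [1, 3] / [2]
  Insert 3 (step 4): P = [1, 3] / [4, 6];  Q = [1, 3] / [2, 4]
  Insert 5 (step 5): P = [1, 3, 5] / [4, 6];  Q = [1, 3, 5] / [2, 4]
  Insert 7 (step 6): P = [1, 3, 5, 7] / [4, 6];  Q = [1, 3, 5, 6] / [2, 4]
  Insert 2 (step 7): P = [1, 2, 5, 7] / [3, 6] / [4];  Q = [1, 3, 5, 6] / [2, 4] / [7]
Final shape: (4, 2, 1).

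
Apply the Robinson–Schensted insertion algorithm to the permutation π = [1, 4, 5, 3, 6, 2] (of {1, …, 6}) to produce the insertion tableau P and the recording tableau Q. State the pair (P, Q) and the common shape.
P = [1, 2, 5, 6] / [3] / [4];  Q = [1, 2, 3, 5] / [4] / [6];  common shape = (4, 1, 1)

Row-insert the values π_1, π_2, … into P one at a time, bumping the leftmost entry strictly greater than the inserted value down to the next row. The recording tableau Q records, in position (i, j), the step at which that cell was added to P.
  Insert 1 (step 1): P = [1];  Q = [1]
  Insert 4 (step 2): P = [1, 4];  Q = [1, 2]
  Insert 5 (step 3): P = [1, 4, 5];  Q = [1, 2, 3]
  Insert 3 (step 4): P = [1, 3, 5] / [4];  Q = [1, 2, 3] / [4]
  Insert 6 (step 5): P = [1, 3, 5, 6] / [4];  Q = [1, 2, 3, 5] / [4]
  Insert 2 (step 6): P = [1, 2, 5, 6] / [3] / [4];  Q = [1, 2, 3, 5] / [4] / [6]
Final shape: (4, 1, 1).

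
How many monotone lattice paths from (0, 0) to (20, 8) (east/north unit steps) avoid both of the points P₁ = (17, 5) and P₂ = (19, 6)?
Number of paths = 2287131

Inclusion–exclusion. Total paths: C(28, 20) = 3108105. Through P₁: C(22, 17)·C(6, 3) = 526680. Through P₂: C(25, 19)·C(3, 1) = 531300. Since P₁ is strictly southwest of P₂, a monotone path through both must visit P₁ then P₂; paths through both = C(22, 17)·C(3, 2)·C(3, 1) = 237006. Avoid both = 3108105 − 526680 − 531300 + 237006 = 2287131.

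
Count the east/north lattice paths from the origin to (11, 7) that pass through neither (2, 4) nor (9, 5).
Number of paths = 17232

Inclusion–exclusion. Total paths: C(18, 11) = 31824. Through P₁: C(6, 2)·C(12, 9) = 3300. Through P₂: C(14, 9)·C(4, 2) = 12012. Since P₁ is strictly southwest of P₂, a monotone path through both must visit P₁ then P₂; paths through both = C(6, 2)·C(8, 7)·C(4, 2) = 720. Avoid both = 31824 − 3300 − 12012 + 720 = 17232.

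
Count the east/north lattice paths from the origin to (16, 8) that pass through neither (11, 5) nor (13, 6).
Number of paths = 350583

Inclusion–exclusion. Total paths: C(24, 16) = 735471. Through P₁: C(16, 11)·C(8, 5) = 244608. Through P₂: C(19, 13)·C(5, 3) = 271320. Since P₁ is strictly southwest of P₂, a monotone path through both must visit P₁ then P₂; paths through both = C(16, 11)·C(3, 2)·C(5, 3) = 131040. Avoid both = 735471 − 244608 − 271320 + 131040 = 350583.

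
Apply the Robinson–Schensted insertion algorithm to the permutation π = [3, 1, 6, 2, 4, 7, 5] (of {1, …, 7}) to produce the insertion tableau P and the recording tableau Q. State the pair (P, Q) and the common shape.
P = [1, 2, 4, 5] / [3, 6, 7];  Q = [1, 3, 5, 6] / [2, 4, 7];  common shape = (4, 3)

Row-insert the values π_1, π_2, … into P one at a time, bumping the leftmost entry strictly greater than the inserted value down to the next row. The recording tableau Q records, in position (i, j), the step at which that cell was added to P.
  Insert 3 (step 1): P = [3];  Q = [1]
  Insert 1 (step 2): P = [1] / [3];  Q = [1] / [2]
  Insert 6 (step 3): P = [1, 6] / [3];  Q = [1, 3] / [2]
  Insert 2 (step 4): P = [1, 2] / [3, 6];  Q = [1, 3] / [2, 4]
  Insert 4 (step 5): P = [1, 2, 4] / [3, 6];  Q = [1, 3, 5] / [2, 4]
  Insert 7 (step 6): P = [1, 2, 4, 7] / [3, 6];  Q = [1, 3, 5, 6] / [2, 4]
  Insert 5 (step 7): P = [1, 2, 4, 5] / [3, 6, 7];  Q = [1, 3, 5, 6] / [2, 4, 7]
Final shape: (4, 3).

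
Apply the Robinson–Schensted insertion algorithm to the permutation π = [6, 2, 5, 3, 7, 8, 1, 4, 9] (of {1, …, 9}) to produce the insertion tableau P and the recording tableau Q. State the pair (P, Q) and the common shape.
P = [1, 3, 4, 8, 9] / [2, 7] / [5] / [6];  Q = [1, 3, 5, 6, 9] / [2, 8] / [4] / [7];  common shape = (5, 2, 1, 1)

Row-insert the values π_1, π_2, … into P one at a time, bumping the leftmost entry strictly greater than the inserted value down to the next row. The recording tableau Q records, in position (i, j), the step at which that cell was added to P.
  Insert 6 (step 1): P = [6];  Q = [1]
  Insert 2 (step 2): P = [2] / [6];  Q = [1] / [2]
  Insert 5 (step 3): P = [2, 5] / [6];  Q = [1, 3] / [2]
  Insert 3 (step 4): P = [2, 3] / [5] / [6];  Q = [1, 3] / [2] / [4]
  Insert 7 (step 5): P = [2, 3, 7] / [5] / [6];  Q = [1, 3, 5] / [2] / [4]
  Insert 8 (step 6): P = [2, 3, 7, 8] / [5] / [6];  Q = [1, 3, 5, 6] / [2] / [4]
  Insert 1 (step 7): P = [1, 3, 7, 8] / [2] / [5] / [6];  Q = [1, 3, 5, 6] / [2] / [4] / [7]
  Insert 4 (step 8): P = [1, 3, 4, 8] / [2, 7] / [5] / [6];  Q = [1, 3, 5, 6] / [2, 8] / [4] / [7]
  Insert 9 (step 9): P = [1, 3, 4, 8, 9] / [2, 7] / [5] / [6];  Q = [1, 3, 5, 6, 9] / [2, 8] / [4] / [7]
Final shape: (5, 2, 1, 1).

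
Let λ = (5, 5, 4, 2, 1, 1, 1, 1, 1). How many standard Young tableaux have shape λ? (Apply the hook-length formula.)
# SYT of shape (5, 5, 4, 2, 1, 1, 1, 1, 1) = 241746120

Hook-length formula: f^λ = n! / Π hook(c), product over all cells c of the Young diagram. For λ = (5, 5, 4, 2, 1, 1, 1, 1, 1), n = 21 boxes. Hook lengths by row (left-to-right, top-to-bottom): [13, 7, 5, 4, 2]; [12, 6, 4, 3, 1]; [10, 4, 2, 1]; [7, 1]; [5]; [4]; [3]; [2]; [1]. Product of hooks = 211341312000. So f^λ = 21! / 211341312000 = 51090942171709440000 / 211341312000 = 241746120.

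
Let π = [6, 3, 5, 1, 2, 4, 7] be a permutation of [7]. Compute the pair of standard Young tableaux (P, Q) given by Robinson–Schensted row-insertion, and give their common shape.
P = [1, 2, 4, 7] / [3, 5] / [6];  Q = [1, 3, 6, 7] / [2, 5] / [4];  common shape = (4, 2, 1)

Row-insert the values π_1, π_2, … into P one at a time, bumping the leftmost entry strictly greater than the inserted value down to the next row. The recording tableau Q records, in position (i, j), the step at which that cell was added to P.
  Insert 6 (step 1): P = [6];  Q = [1]
  Insert 3 (step 2): P = [3] / [6];  Q = [1] / [2]
  Insert 5 (step 3): P = [3, 5] / [6];  Q = [1, 3] / [2]
  Insert 1 (step 4): P = [1, 5] / [3] / [6];  Q = [1, 3] / [2] / [4]
  Insert 2 (step 5): P = [1, 2] / [3, 5] / [6];  Q = [1, 3] / [2, 5] / [4]
  Insert 4 (step 6): P = [1, 2, 4] / [3, 5] / [6];  Q = [1, 3, 6] / [2, 5] / [4]
  Insert 7 (step 7): P = [1, 2, 4, 7] / [3, 5] / [6];  Q = [1, 3, 6, 7] / [2, 5] / [4]
Final shape: (4, 2, 1).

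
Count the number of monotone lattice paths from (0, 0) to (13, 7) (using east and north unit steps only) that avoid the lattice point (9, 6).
Number of paths = 52495

Total paths from (0, 0) to (13, 7): C(20, 13) = 77520. Paths through (9, 6): (paths (0, 0) → (9, 6)) × (paths (9, 6) → (13, 7)) = C(15, 9) · C(5, 4) = 5005 · 5 = 25025. Avoidance count = 77520 − 25025 = 52495.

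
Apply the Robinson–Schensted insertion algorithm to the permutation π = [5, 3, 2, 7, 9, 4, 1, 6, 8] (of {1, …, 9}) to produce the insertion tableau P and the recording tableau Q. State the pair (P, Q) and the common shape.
P = [1, 4, 6, 8] / [2, 7, 9] / [3] / [5];  Q = [1, 4, 5, 9] / [2, 6, 8] / [3] / [7];  common shape = (4, 3, 1, 1)

Row-insert the values π_1, π_2, … into P one at a time, bumping the leftmost entry strictly greater than the inserted value down to the next row. The recording tableau Q records, in position (i, j), the step at which that cell was added to P.
  Insert 5 (step 1): P = [5];  Q = [1]
  Insert 3 (step 2): P = [3] / [5];  Q = [1] / [2]
  Insert 2 (step 3): P = [2] / [3] / [5];  Q = [1] / [2] / [3]
  Insert 7 (step 4): P = [2, 7] / [3] / [5];  Q = [1, 4] / [2] / [3]
  Insert 9 (step 5): P = [2, 7, 9] / [3] / [5];  Q = [1, 4, 5] / [2] / [3]
  Insert 4 (step 6): P = [2, 4, 9] / [3, 7] / [5];  Q = [1, 4, 5] / [2, 6] / [3]
  Insert 1 (step 7): P = [1, 4, 9] / [2, 7] / [3] / [5];  Q = [1, 4, 5] / [2, 6] / [3] / [7]
  Insert 6 (step 8): P = [1, 4, 6] / [2, 7, 9] / [3] / [5];  Q = [1, 4, 5] / [2, 6, 8] / [3] / [7]
  Insert 8 (step 9): P = [1, 4, 6, 8] / [2, 7, 9] / [3] / [5];  Q = [1, 4, 5, 9] / [2, 6, 8] / [3] / [7]
Final shape: (4, 3, 1, 1).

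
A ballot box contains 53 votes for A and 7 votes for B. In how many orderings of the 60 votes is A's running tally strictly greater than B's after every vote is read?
Strict-lead orderings = 296091972

Total orderings of the 60 votes with 53 for A: C(60, 53) = 386206920. By the Bertrand ballot formula (Cycle Lemma / reflection principle), the number of orderings in which A is strictly ahead of B throughout is (p − q)/(p + q) · C(p + q, p) = (53 − 7)/(53 + 7) · 386206920 = 296091972.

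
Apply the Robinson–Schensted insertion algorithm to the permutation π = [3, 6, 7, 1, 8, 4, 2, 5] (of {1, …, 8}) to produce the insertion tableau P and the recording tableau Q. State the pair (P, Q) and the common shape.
P = [1, 2, 5, 8] / [3, 4, 7] / [6];  Q = [1, 2, 3, 5] / [4, 6, 8] / [7];  common shape = (4, 3, 1)

Row-insert the values π_1, π_2, … into P one at a time, bumping the leftmost entry strictly greater than the inserted value down to the next row. The recording tableau Q records, in position (i, j), the step at which that cell was added to P.
  Insert 3 (step 1): P = [3];  Q = [1]
  Insert 6 (step 2): P = [3, 6];  Q = [1, 2]
  Insert 7 (step 3): P = [3, 6, 7];  Q = [1, 2, 3]
  Insert 1 (step 4): P = [1, 6, 7] / [3];  Q = [1, 2, 3] / [4]
  Insert 8 (step 5): P = [1, 6, 7, 8] / [3];  Q = [1, 2, 3, 5] / [4]
  Insert 4 (step 6): P = [1, 4, 7, 8] / [3, 6];  Q = [1, 2, 3, 5] / [4, 6]
  Insert 2 (step 7): P = [1, 2, 7, 8] / [3, 4] / [6];  Q = [1, 2, 3, 5] / [4, 6] / [7]
  Insert 5 (step 8): P = [1, 2, 5, 8] / [3, 4, 7] / [6];  Q = [1, 2, 3, 5] / [4, 6, 8] / [7]
Final shape: (4, 3, 1).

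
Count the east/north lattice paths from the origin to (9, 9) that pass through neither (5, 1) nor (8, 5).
Number of paths = 40265

Inclusion–exclusion. Total paths: C(18, 9) = 48620. Through P₁: C(6, 5)·C(12, 4) = 2970. Through P₂: C(13, 8)·C(5, 1) = 6435. Since P₁ is strictly southwest of P₂, a monotone path through both must visit P₁ then P₂; paths through both = C(6, 5)·C(7, 3)·C(5, 1) = 1050. Avoid both = 48620 − 2970 − 6435 + 1050 = 40265.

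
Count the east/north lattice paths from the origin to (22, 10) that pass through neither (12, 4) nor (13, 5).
Number of paths = 40071824

Inclusion–exclusion. Total paths: C(32, 22) = 64512240. Through P₁: C(16, 12)·C(16, 10) = 14574560. Through P₂: C(18, 13)·C(14, 9) = 17153136. Since P₁ is strictly southwest of P₂, a monotone path through both must visit P₁ then P₂; paths through both = C(16, 12)·C(2, 1)·C(14, 9) = 7287280. Avoid both = 64512240 − 14574560 − 17153136 + 7287280 = 40071824.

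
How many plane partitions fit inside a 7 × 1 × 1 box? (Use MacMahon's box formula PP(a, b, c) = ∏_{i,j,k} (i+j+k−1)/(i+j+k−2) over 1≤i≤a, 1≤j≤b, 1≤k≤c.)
PP(7, 1, 1) = 8

Evaluate the triple product over i = 1..7, j = 1..1, k = 1..1. The factors are (2/1) · (3/2) · (4/3) · (5/4) · (6/5) · (7/6) · (8/7). The numerators and denominators telescope so the product is an integer; carrying out the multiplication exactly gives PP(7, 1, 1) = 8.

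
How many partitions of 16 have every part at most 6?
p(16, parts ≤ 6) = 136

Partitions of 16 with all parts ≤ 6: 6+6+4, 6+6+3+1, 6+6+2+2, 6+6+2+1+1, 6+6+1+1+1+1, 6+5+5, 6+5+4+1, 6+5+3+2, 6+5+3+1+1, 6+5+2+2+1, 6+5+2+1+1+1, 6+5+1+1+1+1+1, 6+4+4+2, 6+4+4+1+1, 6+4+3+3, 6+4+3+2+1, 6+4+3+1+1+1, 6+4+2+2+2, 6+4+2+2+1+1, 6+4+2+1+1+1+1, 6+4+1+1+1+1+1+1, 6+3+3+3+1, 6+3+3+2+2, 6+3+3+2+1+1, 6+3+3+1+1+1+1, 6+3+2+2+2+1, 6+3+2+2+1+1+1, 6+3+2+1+1+1+1+1, 6+3+1+1+1+1+1+1+1, 6+2+2+2+2+2, … (136 total). Count = 136.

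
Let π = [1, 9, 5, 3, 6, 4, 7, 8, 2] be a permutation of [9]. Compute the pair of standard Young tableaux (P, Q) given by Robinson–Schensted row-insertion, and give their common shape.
P = [1, 2, 4, 7, 8] / [3, 6] / [5] / [9];  Q = [1, 2, 5, 7, 8] / [3, 6] / [4] / [9];  common shape = (5, 2, 1, 1)

Row-insert the values π_1, π_2, … into P one at a time, bumping the leftmost entry strictly greater than the inserted value down to the next row. The recording tableau Q records, in position (i, j), the step at which that cell was added to P.
  Insert 1 (step 1): P = [1];  Q = [1]
  Insert 9 (step 2): P = [1, 9];  Q = [1, 2]
  Insert 5 (step 3): P = [1, 5] / [9];  Q = [1, 2] / [3]
  Insert 3 (step 4): P = [1, 3] / [5] / [9];  Q = [1, 2] / [3] / [4]
  Insert 6 (step 5): P = [1, 3, 6] / [5] / [9];  Q = [1, 2, 5] / [3] / [4]
  Insert 4 (step 6): P = [1, 3, 4] / [5, 6] / [9];  Q = [1, 2, 5] / [3, 6] / [4]
  Insert 7 (step 7): P = [1, 3, 4, 7] / [5, 6] / [9];  Q = [1, 2, 5, 7] / [3, 6] / [4]
  Insert 8 (step 8): P = [1, 3, 4, 7, 8] / [5, 6] / [9];  Q = [1, 2, 5, 7, 8] / [3, 6] / [4]
  Insert 2 (step 9): P = [1, 2, 4, 7, 8] / [3, 6] / [5] / [9];  Q = [1, 2, 5, 7, 8] / [3, 6] / [4] / [9]
Final shape: (5, 2, 1, 1).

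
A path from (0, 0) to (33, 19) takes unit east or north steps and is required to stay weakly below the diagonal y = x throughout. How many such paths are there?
Number of paths = 33688403180250

By the reflection principle (André's argument), the number of monotone paths to (33, 19) with n ≤ m that never go above y = x is C(52, 33) − C(52, 34) = 76360380541900 − 42671977361650 = 33688403180250.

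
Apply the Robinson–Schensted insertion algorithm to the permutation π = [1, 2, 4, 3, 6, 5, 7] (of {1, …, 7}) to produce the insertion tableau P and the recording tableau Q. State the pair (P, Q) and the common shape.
P = [1, 2, 3, 5, 7] / [4, 6];  Q = [1, 2, 3, 5, 7] / [4, 6];  common shape = (5, 2)

Row-insert the values π_1, π_2, … into P one at a time, bumping the leftmost entry strictly greater than the inserted value down to the next row. The recording tableau Q records, in position (i, j), the step at which that cell was added to P.
  Insert 1 (step 1): P = [1];  Q = [1]
  Insert 2 (step 2): P = [1, 2];  Q = [1, 2]
  Insert 4 (step 3): P = [1, 2, 4];  Q = [1, 2, 3]
  Insert 3 (step 4): P = [1, 2, 3] / [4];  Q = [1, 2, 3] / [4]
  Insert 6 (step 5): P = [1, 2, 3, 6] / [4];  Q = [1, 2, 3, 5] / [4]
  Insert 5 (step 6): P = [1, 2, 3, 5] / [4, 6];  Q = [1, 2, 3, 5] / [4, 6]
  Insert 7 (step 7): P = [1, 2, 3, 5, 7] / [4, 6];  Q = [1, 2, 3, 5, 7] / [4, 6]
Final shape: (5, 2).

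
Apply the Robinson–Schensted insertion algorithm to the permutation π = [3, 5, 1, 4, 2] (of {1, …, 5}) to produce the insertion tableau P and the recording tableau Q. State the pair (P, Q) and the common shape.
P = [1, 2] / [3, 4] / [5];  Q = [1, 2] / [3, 4] / [5];  common shape = (2, 2, 1)

Row-insert the values π_1, π_2, … into P one at a time, bumping the leftmost entry strictly greater than the inserted value down to the next row. The recording tableau Q records, in position (i, j), the step at which that cell was added to P.
  Insert 3 (step 1): P = [3];  Q = [1]
  Insert 5 (step 2): P = [3, 5];  Q = [1, 2]
  Insert 1 (step 3): P = [1, 5] / [3];  Q = [1, 2] / [3]
  Insert 4 (step 4): P = [1, 4] / [3, 5];  Q = [1, 2] / [3, 4]
  Insert 2 (step 5): P = [1, 2] / [3, 4] / [5];  Q = [1, 2] / [3, 4] / [5]
Final shape: (2, 2, 1).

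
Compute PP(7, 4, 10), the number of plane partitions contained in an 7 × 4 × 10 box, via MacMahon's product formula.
PP(7, 4, 10) = 69951472754592

Evaluate the triple product over i = 1..7, j = 1..4, k = 1..10. The factors are (2/1) · (3/2) · (4/3) · (5/4) · (6/5) · (7/6) · (8/7) · (9/8) · … (280 factors total). The numerators and denominators telescope so the product is an integer; carrying out the multiplication exactly gives PP(7, 4, 10) = 69951472754592.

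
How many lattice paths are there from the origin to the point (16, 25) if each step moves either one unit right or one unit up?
Number of paths = 103077446706

A monotone lattice path from (0, 0) to (16, 25) consists of 16 east steps and 25 north steps in some order, so it is determined by which 16 of the 41 steps are east. The count is C(41, 16) = 103077446706.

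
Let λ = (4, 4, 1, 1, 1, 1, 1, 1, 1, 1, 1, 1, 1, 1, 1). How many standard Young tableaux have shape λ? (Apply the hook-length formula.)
# SYT of shape (4, 4, 1, 1, 1, 1, 1, 1, 1, 1, 1, 1, 1, 1, 1) = 186200

Hook-length formula: f^λ = n! / Π hook(c), product over all cells c of the Young diagram. For λ = (4, 4, 1, 1, 1, 1, 1, 1, 1, 1, 1, 1, 1, 1, 1), n = 21 boxes. Hook lengths by row (left-to-right, top-to-bottom): [18, 4, 3, 2]; [17, 3, 2, 1]; [13]; [12]; [11]; [10]; [9]; [8]; [7]; [6]; [5]; [4]; [3]; [2]; [1]. Product of hooks = 274387444531200. So f^λ = 21! / 274387444531200 = 51090942171709440000 / 274387444531200 = 186200.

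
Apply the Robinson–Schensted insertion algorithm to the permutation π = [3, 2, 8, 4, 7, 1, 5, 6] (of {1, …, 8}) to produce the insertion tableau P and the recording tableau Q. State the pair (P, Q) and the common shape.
P = [1, 4, 5, 6] / [2, 7] / [3, 8];  Q = [1, 3, 5, 8] / [2, 4] / [6, 7];  common shape = (4, 2, 2)

Row-insert the values π_1, π_2, … into P one at a time, bumping the leftmost entry strictly greater than the inserted value down to the next row. The recording tableau Q records, in position (i, j), the step at which that cell was added to P.
  Insert 3 (step 1): P = [3];  Q = [1]
  Insert 2 (step 2): P = [2] / [3];  Q = [1] / [2]
  Insert 8 (step 3): P = [2, 8] / [3];  Q = [1, 3] / [2]
  Insert 4 (step 4): P = [2, 4] / [3, 8];  Q = [1, 3] / [2, 4]
  Insert 7 (step 5): P = [2, 4, 7] / [3, 8];  Q = [1, 3, 5] / [2, 4]
  Insert 1 (step 6): P = [1, 4, 7] / [2, 8] / [3];  Q = [1, 3, 5] / [2, 4] / [6]
  Insert 5 (step 7): P = [1, 4, 5] / [2, 7] / [3, 8];  Q = [1, 3, 5] / [2, 4] / [6, 7]
  Insert 6 (step 8): P = [1, 4, 5, 6] / [2, 7] / [3, 8];  Q = [1, 3, 5, 8] / [2, 4] / [6, 7]
Final shape: (4, 2, 2).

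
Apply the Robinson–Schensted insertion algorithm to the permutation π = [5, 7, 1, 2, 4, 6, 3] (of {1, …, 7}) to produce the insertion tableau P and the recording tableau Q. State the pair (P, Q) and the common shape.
P = [1, 2, 3, 6] / [4, 7] / [5];  Q = [1, 2, 5, 6] / [3, 4] / [7];  common shape = (4, 2, 1)

Row-insert the values π_1, π_2, … into P one at a time, bumping the leftmost entry strictly greater than the inserted value down to the next row. The recording tableau Q records, in position (i, j), the step at which that cell was added to P.
  Insert 5 (step 1): P = [5];  Q = [1]
  Insert 7 (step 2): P = [5, 7];  Q = [1, 2]
  Insert 1 (step 3): P = [1, 7] / [5];  Q = [1, 2] / [3]
  Insert 2 (step 4): P = [1, 2] / [5, 7];  Q = [1, 2] / [3, 4]
  Insert 4 (step 5): P = [1, 2, 4] / [5, 7];  Q = [1, 2, 5] / [3, 4]
  Insert 6 (step 6): P = [1, 2, 4, 6] / [5, 7];  Q = [1, 2, 5, 6] / [3, 4]
  Insert 3 (step 7): P = [1, 2, 3, 6] / [4, 7] / [5];  Q = [1, 2, 5, 6] / [3, 4] / [7]
Final shape: (4, 2, 1).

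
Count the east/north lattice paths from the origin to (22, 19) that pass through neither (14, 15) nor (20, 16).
Number of paths = 138621476100

Inclusion–exclusion. Total paths: C(41, 22) = 244662670200. Through P₁: C(29, 14)·C(12, 8) = 38391586200. Through P₂: C(36, 20)·C(5, 2) = 73078721100. Since P₁ is strictly southwest of P₂, a monotone path through both must visit P₁ then P₂; paths through both = C(29, 14)·C(7, 6)·C(5, 2) = 5429113200. Avoid both = 244662670200 − 38391586200 − 73078721100 + 5429113200 = 138621476100.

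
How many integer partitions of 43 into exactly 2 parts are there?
p(43, 2 parts) = 21

Partitions of n into exactly k parts are in bijection with partitions of n − k into at most k parts (subtract 1 from each part). So p(43, exactly 2) = p(41, parts ≤ 2). Computing via the recurrence p(m, j) = p(m, j−1) + p(m−j, j) gives 21.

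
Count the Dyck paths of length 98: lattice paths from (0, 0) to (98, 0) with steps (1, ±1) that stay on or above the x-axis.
C_49 = 509552245179617138054608572

These Dyck paths are counted by the Catalan number C_n = (1/(n + 1)) · C(2n, n). For n = 49: C_49 = (1/50) · C(98, 49) = 25477612258980856902730428600/50 = 509552245179617138054608572.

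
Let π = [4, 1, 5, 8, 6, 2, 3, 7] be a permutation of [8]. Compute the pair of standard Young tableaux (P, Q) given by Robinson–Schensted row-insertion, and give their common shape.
P = [1, 2, 3, 7] / [4, 5, 6] / [8];  Q = [1, 3, 4, 8] / [2, 5, 7] / [6];  common shape = (4, 3, 1)

Row-insert the values π_1, π_2, … into P one at a time, bumping the leftmost entry strictly greater than the inserted value down to the next row. The recording tableau Q records, in position (i, j), the step at which that cell was added to P.
  Insert 4 (step 1): P = [4];  Q = [1]
  Insert 1 (step 2): P = [1] / [4];  Q = [1] / [2]
  Insert 5 (step 3): P = [1, 5] / [4];  Q = [1, 3] / [2]
  Insert 8 (step 4): P = [1, 5, 8] / [4];  Q = [1, 3, 4] / [2]
  Insert 6 (step 5): P = [1, 5, 6] / [4, 8];  Q = [1, 3, 4] / [2, 5]
  Insert 2 (step 6): P = [1, 2, 6] / [4, 5] / [8];  Q = [1, 3, 4] / [2, 5] / [6]
  Insert 3 (step 7): P = [1, 2, 3] / [4, 5, 6] / [8];  Q = [1, 3, 4] / [2, 5, 7] / [6]
  Insert 7 (step 8): P = [1, 2, 3, 7] / [4, 5, 6] / [8];  Q = [1, 3, 4, 8] / [2, 5, 7] / [6]
Final shape: (4, 3, 1).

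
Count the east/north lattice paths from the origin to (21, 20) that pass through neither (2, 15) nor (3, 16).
Number of paths = 269118058121

Inclusion–exclusion. Total paths: C(41, 21) = 269128937220. Through P₁: C(17, 2)·C(24, 19) = 5780544. Through P₂: C(19, 3)·C(22, 18) = 7088235. Since P₁ is strictly southwest of P₂, a monotone path through both must visit P₁ then P₂; paths through both = C(17, 2)·C(2, 1)·C(22, 18) = 1989680. Avoid both = 269128937220 − 5780544 − 7088235 + 1989680 = 269118058121.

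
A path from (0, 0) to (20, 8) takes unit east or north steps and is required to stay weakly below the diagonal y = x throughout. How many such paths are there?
Number of paths = 1924065

By the reflection principle (André's argument), the number of monotone paths to (20, 8) with n ≤ m that never go above y = x is C(28, 20) − C(28, 21) = 3108105 − 1184040 = 1924065.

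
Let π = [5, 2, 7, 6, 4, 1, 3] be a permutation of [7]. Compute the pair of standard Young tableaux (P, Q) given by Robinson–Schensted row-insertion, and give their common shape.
P = [1, 3] / [2, 4] / [5, 6] / [7];  Q = [1, 3] / [2, 4] / [5, 7] / [6];  common shape = (2, 2, 2, 1)

Row-insert the values π_1, π_2, … into P one at a time, bumping the leftmost entry strictly greater than the inserted value down to the next row. The recording tableau Q records, in position (i, j), the step at which that cell was added to P.
  Insert 5 (step 1): P = [5];  Q = [1]
  Insert 2 (step 2): P = [2] / [5];  Q = [1] / [2]
  Insert 7 (step 3): P = [2, 7] / [5];  Q = [1, 3] / [2]
  Insert 6 (step 4): P = [2, 6] / [5, 7];  Q = [1, 3] / [2, 4]
  Insert 4 (step 5): P = [2, 4] / [5, 6] / [7];  Q = [1, 3] / [2, 4] / [5]
  Insert 1 (step 6): P = [1, 4] / [2, 6] / [5] / [7];  Q = [1, 3] / [2, 4] / [5] / [6]
  Insert 3 (step 7): P = [1, 3] / [2, 4] / [5, 6] / [7];  Q = [1, 3] / [2, 4] / [5, 7] / [6]
Final shape: (2, 2, 2, 1).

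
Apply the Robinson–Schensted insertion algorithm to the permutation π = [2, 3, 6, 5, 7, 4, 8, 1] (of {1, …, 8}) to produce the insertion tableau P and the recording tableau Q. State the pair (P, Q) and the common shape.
P = [1, 3, 4, 7, 8] / [2] / [5] / [6];  Q = [1, 2, 3, 5, 7] / [4] / [6] / [8];  common shape = (5, 1, 1, 1)

Row-insert the values π_1, π_2, … into P one at a time, bumping the leftmost entry strictly greater than the inserted value down to the next row. The recording tableau Q records, in position (i, j), the step at which that cell was added to P.
  Insert 2 (step 1): P = [2];  Q = [1]
  Insert 3 (step 2): P = [2, 3];  Q = [1, 2]
  Insert 6 (step 3): P = [2, 3, 6];  Q = [1, 2, 3]
  Insert 5 (step 4): P = [2, 3, 5] / [6];  Q = [1, 2, 3] / [4]
  Insert 7 (step 5): P = [2, 3, 5, 7] / [6];  Q = [1, 2, 3, 5] / [4]
  Insert 4 (step 6): P = [2, 3, 4, 7] / [5] / [6];  Q = [1, 2, 3, 5] / [4] / [6]
  Insert 8 (step 7): P = [2, 3, 4, 7, 8] / [5] / [6];  Q = [1, 2, 3, 5, 7] / [4] / [6]
  Insert 1 (step 8): P = [1, 3, 4, 7, 8] / [2] / [5] / [6];  Q = [1, 2, 3, 5, 7] / [4] / [6] / [8]
Final shape: (5, 1, 1, 1).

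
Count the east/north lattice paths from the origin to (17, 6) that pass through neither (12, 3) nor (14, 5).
Number of paths = 39875

Inclusion–exclusion. Total paths: C(23, 17) = 100947. Through P₁: C(15, 12)·C(8, 5) = 25480. Through P₂: C(19, 14)·C(4, 3) = 46512. Since P₁ is strictly southwest of P₂, a monotone path through both must visit P₁ then P₂; paths through both = C(15, 12)·C(4, 2)·C(4, 3) = 10920. Avoid both = 100947 − 25480 − 46512 + 10920 = 39875.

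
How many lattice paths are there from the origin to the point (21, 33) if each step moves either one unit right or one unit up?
Number of paths = 520341450264090

A monotone lattice path from (0, 0) to (21, 33) consists of 21 east steps and 33 north steps in some order, so it is determined by which 21 of the 54 steps are east. The count is C(54, 21) = 520341450264090.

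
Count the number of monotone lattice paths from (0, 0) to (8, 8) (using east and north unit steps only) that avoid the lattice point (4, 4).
Number of paths = 7970

Total paths from (0, 0) to (8, 8): C(16, 8) = 12870. Paths through (4, 4): (paths (0, 0) → (4, 4)) × (paths (4, 4) → (8, 8)) = C(8, 4) · C(8, 4) = 70 · 70 = 4900. Avoidance count = 12870 − 4900 = 7970.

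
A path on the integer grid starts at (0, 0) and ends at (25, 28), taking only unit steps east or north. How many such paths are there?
Number of paths = 903936161908052

A monotone lattice path from (0, 0) to (25, 28) consists of 25 east steps and 28 north steps in some order, so it is determined by which 25 of the 53 steps are east. The count is C(53, 25) = 903936161908052.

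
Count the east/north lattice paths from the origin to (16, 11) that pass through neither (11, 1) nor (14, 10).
Number of paths = 7126011

Inclusion–exclusion. Total paths: C(27, 16) = 13037895. Through P₁: C(12, 11)·C(15, 5) = 36036. Through P₂: C(24, 14)·C(3, 2) = 5883768. Since P₁ is strictly southwest of P₂, a monotone path through both must visit P₁ then P₂; paths through both = C(12, 11)·C(12, 3)·C(3, 2) = 7920. Avoid both = 13037895 − 36036 − 5883768 + 7920 = 7126011.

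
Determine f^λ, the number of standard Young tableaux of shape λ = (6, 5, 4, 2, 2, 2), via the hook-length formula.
# SYT of shape (6, 5, 4, 2, 2, 2) = 493802400

Hook-length formula: f^λ = n! / Π hook(c), product over all cells c of the Young diagram. For λ = (6, 5, 4, 2, 2, 2), n = 21 boxes. Hook lengths by row (left-to-right, top-to-bottom): [11, 10, 6, 5, 3, 1]; [9, 8, 4, 3, 1]; [7, 6, 2, 1]; [4, 3]; [3, 2]; [2, 1]. Product of hooks = 103464345600. So f^λ = 21! / 103464345600 = 51090942171709440000 / 103464345600 = 493802400.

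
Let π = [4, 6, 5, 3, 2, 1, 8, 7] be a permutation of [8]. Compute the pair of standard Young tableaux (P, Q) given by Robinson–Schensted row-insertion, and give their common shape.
P = [1, 5, 7] / [2, 8] / [3] / [4] / [6];  Q = [1, 2, 7] / [3, 8] / [4] / [5] / [6];  common shape = (3, 2, 1, 1, 1)

Row-insert the values π_1, π_2, … into P one at a time, bumping the leftmost entry strictly greater than the inserted value down to the next row. The recording tableau Q records, in position (i, j), the step at which that cell was added to P.
  Insert 4 (step 1): P = [4];  Q = [1]
  Insert 6 (step 2): P = [4, 6];  Q = [1, 2]
  Insert 5 (step 3): P = [4, 5] / [6];  Q = [1, 2] / [3]
  Insert 3 (step 4): P = [3, 5] / [4] / [6];  Q = [1, 2] / [3] / [4]
  Insert 2 (step 5): P = [2, 5] / [3] / [4] / [6];  Q = [1, 2] / [3] / [4] / [5]
  Insert 1 (step 6): P = [1, 5] / [2] / [3] / [4] / [6];  Q = [1, 2] / [3] / [4] / [5] / [6]
  Insert 8 (step 7): P = [1, 5, 8] / [2] / [3] / [4] / [6];  Q = [1, 2, 7] / [3] / [4] / [5] / [6]
  Insert 7 (step 8): P = [1, 5, 7] / [2, 8] / [3] / [4] / [6];  Q = [1, 2, 7] / [3, 8] / [4] / [5] / [6]
Final shape: (3, 2, 1, 1, 1).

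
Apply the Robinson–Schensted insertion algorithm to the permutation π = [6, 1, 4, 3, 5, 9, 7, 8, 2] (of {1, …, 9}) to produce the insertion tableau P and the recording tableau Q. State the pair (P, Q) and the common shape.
P = [1, 2, 5, 7, 8] / [3, 9] / [4] / [6];  Q = [1, 3, 5, 6, 8] / [2, 7] / [4] / [9];  common shape = (5, 2, 1, 1)

Row-insert the values π_1, π_2, … into P one at a time, bumping the leftmost entry strictly greater than the inserted value down to the next row. The recording tableau Q records, in position (i, j), the step at which that cell was added to P.
  Insert 6 (step 1): P = [6];  Q = [1]
  Insert 1 (step 2): P = [1] / [6];  Q = [1] / [2]
  Insert 4 (step 3): P = [1, 4] / [6];  Q = [1, 3] / [2]
  Insert 3 (step 4): P = [1, 3] / [4] / [6];  Q = [1, 3] / [2] / [4]
  Insert 5 (step 5): P = [1, 3, 5] / [4] / [6];  Q = [1, 3, 5] / [2] / [4]
  Insert 9 (step 6): P = [1, 3, 5, 9] / [4] / [6];  Q = [1, 3, 5, 6] / [2] / [4]
  Insert 7 (step 7): P = [1, 3, 5, 7] / [4, 9] / [6];  Q = [1, 3, 5, 6] / [2, 7] / [4]
  Insert 8 (step 8): P = [1, 3, 5, 7, 8] / [4, 9] / [6];  Q = [1, 3, 5, 6, 8] / [2, 7] / [4]
  Insert 2 (step 9): P = [1, 2, 5, 7, 8] / [3, 9] / [4] / [6];  Q = [1, 3, 5, 6, 8] / [2, 7] / [4] / [9]
Final shape: (5, 2, 1, 1).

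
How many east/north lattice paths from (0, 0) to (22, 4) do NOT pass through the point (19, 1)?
Number of paths = 14550

Total paths from (0, 0) to (22, 4): C(26, 22) = 14950. Paths through (19, 1): (paths (0, 0) → (19, 1)) × (paths (19, 1) → (22, 4)) = C(20, 19) · C(6, 3) = 20 · 20 = 400. Avoidance count = 14950 − 400 = 14550.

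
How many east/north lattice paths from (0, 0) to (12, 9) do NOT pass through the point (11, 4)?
Number of paths = 285740

Total paths from (0, 0) to (12, 9): C(21, 12) = 293930. Paths through (11, 4): (paths (0, 0) → (11, 4)) × (paths (11, 4) → (12, 9)) = C(15, 11) · C(6, 1) = 1365 · 6 = 8190. Avoidance count = 293930 − 8190 = 285740.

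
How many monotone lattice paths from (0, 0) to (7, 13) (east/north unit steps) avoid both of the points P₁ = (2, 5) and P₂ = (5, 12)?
Number of paths = 39489

Inclusion–exclusion. Total paths: C(20, 7) = 77520. Through P₁: C(7, 2)·C(13, 5) = 27027. Through P₂: C(17, 5)·C(3, 2) = 18564. Since P₁ is strictly southwest of P₂, a monotone path through both must visit P₁ then P₂; paths through both = C(7, 2)·C(10, 3)·C(3, 2) = 7560. Avoid both = 77520 − 27027 − 18564 + 7560 = 39489.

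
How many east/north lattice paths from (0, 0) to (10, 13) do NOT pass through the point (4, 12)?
Number of paths = 1131326

Total paths from (0, 0) to (10, 13): C(23, 10) = 1144066. Paths through (4, 12): (paths (0, 0) → (4, 12)) × (paths (4, 12) → (10, 13)) = C(16, 4) · C(7, 6) = 1820 · 7 = 12740. Avoidance count = 1144066 − 12740 = 1131326.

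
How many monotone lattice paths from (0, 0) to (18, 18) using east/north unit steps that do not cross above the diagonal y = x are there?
C_18 = 477638700

These NE paths below the diagonal are counted by the Catalan number C_n = (1/(n + 1)) · C(2n, n). For n = 18: C_18 = (1/19) · C(36, 18) = 9075135300/19 = 477638700.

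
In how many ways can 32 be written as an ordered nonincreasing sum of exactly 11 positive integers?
p(32, 11 parts) = 695

Partitions of n into exactly k parts are in bijection with partitions of n − k into at most k parts (subtract 1 from each part). So p(32, exactly 11) = p(21, parts ≤ 11). Computing via the recurrence p(m, j) = p(m, j−1) + p(m−j, j) gives 695.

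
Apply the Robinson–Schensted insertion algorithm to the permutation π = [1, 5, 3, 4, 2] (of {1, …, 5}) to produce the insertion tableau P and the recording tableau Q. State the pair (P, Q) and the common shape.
P = [1, 2, 4] / [3] / [5];  Q = [1, 2, 4] / [3] / [5];  common shape = (3, 1, 1)

Row-insert the values π_1, π_2, … into P one at a time, bumping the leftmost entry strictly greater than the inserted value down to the next row. The recording tableau Q records, in position (i, j), the step at which that cell was added to P.
  Insert 1 (step 1): P = [1];  Q = [1]
  Insert 5 (step 2): P = [1, 5];  Q = [1, 2]
  Insert 3 (step 3): P = [1, 3] / [5];  Q = [1, 2] / [3]
  Insert 4 (step 4): P = [1, 3, 4] / [5];  Q = [1, 2, 4] / [3]
  Insert 2 (step 5): P = [1, 2, 4] / [3] / [5];  Q = [1, 2, 4] / [3] / [5]
Final shape: (3, 1, 1).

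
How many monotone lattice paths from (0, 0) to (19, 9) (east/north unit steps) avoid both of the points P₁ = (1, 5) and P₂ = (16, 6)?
Number of paths = 5372670

Inclusion–exclusion. Total paths: C(28, 19) = 6906900. Through P₁: C(6, 1)·C(22, 18) = 43890. Through P₂: C(22, 16)·C(6, 3) = 1492260. Since P₁ is strictly southwest of P₂, a monotone path through both must visit P₁ then P₂; paths through both = C(6, 1)·C(16, 15)·C(6, 3) = 1920. Avoid both = 6906900 − 43890 − 1492260 + 1920 = 5372670.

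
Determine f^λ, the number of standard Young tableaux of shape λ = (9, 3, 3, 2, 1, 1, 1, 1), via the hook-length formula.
# SYT of shape (9, 3, 3, 2, 1, 1, 1, 1) = 180032125

Hook-length formula: f^λ = n! / Π hook(c), product over all cells c of the Young diagram. For λ = (9, 3, 3, 2, 1, 1, 1, 1), n = 21 boxes. Hook lengths by row (left-to-right, top-to-bottom): [16, 11, 9, 6, 5, 4, 3, 2, 1]; [9, 4, 2]; [8, 3, 1]; [6, 1]; [4]; [3]; [2]; [1]. Product of hooks = 283787919360. So f^λ = 21! / 283787919360 = 51090942171709440000 / 283787919360 = 180032125.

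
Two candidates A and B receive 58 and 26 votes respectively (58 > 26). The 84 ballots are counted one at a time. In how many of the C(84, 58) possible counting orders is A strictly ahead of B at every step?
Strict-lead orderings = 1331876788623078523776

Total orderings of the 84 votes with 58 for A: C(84, 58) = 3496176570135581124912. By the Bertrand ballot formula (Cycle Lemma / reflection principle), the number of orderings in which A is strictly ahead of B throughout is (p − q)/(p + q) · C(p + q, p) = (58 − 26)/(58 + 26) · 3496176570135581124912 = 1331876788623078523776.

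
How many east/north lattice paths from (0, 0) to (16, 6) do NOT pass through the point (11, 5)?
Number of paths = 48405

Total paths from (0, 0) to (16, 6): C(22, 16) = 74613. Paths through (11, 5): (paths (0, 0) → (11, 5)) × (paths (11, 5) → (16, 6)) = C(16, 11) · C(6, 5) = 4368 · 6 = 26208. Avoidance count = 74613 − 26208 = 48405.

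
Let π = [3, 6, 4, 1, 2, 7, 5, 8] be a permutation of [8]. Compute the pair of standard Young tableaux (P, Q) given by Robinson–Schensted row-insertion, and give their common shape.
P = [1, 2, 5, 8] / [3, 4, 7] / [6];  Q = [1, 2, 6, 8] / [3, 5, 7] / [4];  common shape = (4, 3, 1)

Row-insert the values π_1, π_2, … into P one at a time, bumping the leftmost entry strictly greater than the inserted value down to the next row. The recording tableau Q records, in position (i, j), the step at which that cell was added to P.
  Insert 3 (step 1): P = [3];  Q = [1]
  Insert 6 (step 2): P = [3, 6];  Q = [1, 2]
  Insert 4 (step 3): P = [3, 4] / [6];  Q = [1, 2] / [3]
  Insert 1 (step 4): P = [1, 4] / [3] / [6];  Q = [1, 2] / [3] / [4]
  Insert 2 (step 5): P = [1, 2] / [3, 4] / [6];  Q = [1, 2] / [3, 5] / [4]
  Insert 7 (step 6): P = [1, 2, 7] / [3, 4] / [6];  Q = [1, 2, 6] / [3, 5] / [4]
  Insert 5 (step 7): P = [1, 2, 5] / [3, 4, 7] / [6];  Q = [1, 2, 6] / [3, 5, 7] / [4]
  Insert 8 (step 8): P = [1, 2, 5, 8] / [3, 4, 7] / [6];  Q = [1, 2, 6, 8] / [3, 5, 7] / [4]
Final shape: (4, 3, 1).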